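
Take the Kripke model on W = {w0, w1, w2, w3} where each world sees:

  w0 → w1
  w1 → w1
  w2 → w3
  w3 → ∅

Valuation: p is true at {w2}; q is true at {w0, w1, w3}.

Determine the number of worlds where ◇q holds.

3

w0: successors {w1}; q there: w1:T. ✓
w1: successors {w1}; q there: w1:T. ✓
w2: successors {w3}; q there: w3:T. ✓
w3: no successors, so ◇q fails. ✗
Satisfying worlds: {w0, w1, w2}.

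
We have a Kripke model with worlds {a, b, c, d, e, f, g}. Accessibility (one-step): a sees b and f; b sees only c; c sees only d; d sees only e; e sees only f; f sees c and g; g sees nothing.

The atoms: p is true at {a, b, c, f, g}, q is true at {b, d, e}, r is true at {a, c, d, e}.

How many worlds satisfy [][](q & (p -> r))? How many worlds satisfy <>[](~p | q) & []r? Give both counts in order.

4 and 2

For [][](q & (p -> r)):
a: successors {b, f}; [](q & (p -> r)) there: b:F, f:F. ✗
b: successors {c}; [](q & (p -> r)) there: c:T. ✓
c: successors {d}; [](q & (p -> r)) there: d:T. ✓
d: successors {e}; [](q & (p -> r)) there: e:F. ✗
e: successors {f}; [](q & (p -> r)) there: f:F. ✗
f: successors {c, g}; [](q & (p -> r)) there: c:T, g:T. ✓
g: no successors, so [][](q & (p -> r)) holds vacuously. ✓
— 4 worlds.
For <>[](~p | q) & []r:
a: <>[](~p | q) is F, []r is F. ✗
b: <>[](~p | q) is T, []r is T. ✓
c: <>[](~p | q) is T, []r is T. ✓
d: <>[](~p | q) is F, []r is T. ✗
e: <>[](~p | q) is F, []r is F. ✗
f: <>[](~p | q) is T, []r is F. ✗
g: <>[](~p | q) is F, []r is T. ✗
— 2 worlds.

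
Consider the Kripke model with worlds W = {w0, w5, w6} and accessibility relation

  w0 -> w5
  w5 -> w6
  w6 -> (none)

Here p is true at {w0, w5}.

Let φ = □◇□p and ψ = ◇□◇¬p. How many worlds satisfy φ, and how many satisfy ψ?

2 and 1

For □◇□p:
w0: successors {w5}; ◇□p there: w5:T. ✓
w5: successors {w6}; ◇□p there: w6:F. ✗
w6: no successors, so □◇□p holds vacuously. ✓
— 2 worlds.
For ◇□◇¬p:
w0: successors {w5}; □◇¬p there: w5:F. ✗
w5: successors {w6}; □◇¬p there: w6:T. ✓
w6: no successors, so ◇□◇¬p fails. ✗
— 1 world.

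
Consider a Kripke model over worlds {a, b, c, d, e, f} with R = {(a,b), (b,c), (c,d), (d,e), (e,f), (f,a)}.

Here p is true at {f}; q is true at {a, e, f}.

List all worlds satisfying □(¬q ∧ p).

∅

a: successors {b}; ¬q ∧ p there: b:F. ✗
b: successors {c}; ¬q ∧ p there: c:F. ✗
c: successors {d}; ¬q ∧ p there: d:F. ✗
d: successors {e}; ¬q ∧ p there: e:F. ✗
e: successors {f}; ¬q ∧ p there: f:F. ✗
f: successors {a}; ¬q ∧ p there: a:F. ✗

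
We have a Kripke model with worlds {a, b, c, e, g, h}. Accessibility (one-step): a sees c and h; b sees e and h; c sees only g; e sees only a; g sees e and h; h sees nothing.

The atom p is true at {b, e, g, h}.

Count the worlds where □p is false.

2

a: successors {c, h}; p there: c:F, h:T. ✗
b: successors {e, h}; p there: e:T, h:T. ✓
c: successors {g}; p there: g:T. ✓
e: successors {a}; p there: a:F. ✗
g: successors {e, h}; p there: e:T, h:T. ✓
h: no successors, so □p holds vacuously. ✓
Satisfying worlds: {b, c, g, h}.
So □p fails at the other 2 worlds.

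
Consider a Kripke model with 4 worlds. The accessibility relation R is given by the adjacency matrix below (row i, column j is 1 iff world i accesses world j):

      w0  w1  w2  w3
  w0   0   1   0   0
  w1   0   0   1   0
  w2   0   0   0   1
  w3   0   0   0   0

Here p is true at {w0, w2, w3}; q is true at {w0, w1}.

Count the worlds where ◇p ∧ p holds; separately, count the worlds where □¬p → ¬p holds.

1 and 2

For ◇p ∧ p:
w0: ◇p is F, p is T. ✗
w1: ◇p is T, p is F. ✗
w2: ◇p is T, p is T. ✓
w3: ◇p is F, p is T. ✗
— 1 world.
For □¬p → ¬p:
w0: □¬p is T, ¬p is F. ✗
w1: □¬p is F, ¬p is T. ✓
w2: □¬p is F, ¬p is F. ✓
w3: □¬p is T, ¬p is F. ✗
— 2 worlds.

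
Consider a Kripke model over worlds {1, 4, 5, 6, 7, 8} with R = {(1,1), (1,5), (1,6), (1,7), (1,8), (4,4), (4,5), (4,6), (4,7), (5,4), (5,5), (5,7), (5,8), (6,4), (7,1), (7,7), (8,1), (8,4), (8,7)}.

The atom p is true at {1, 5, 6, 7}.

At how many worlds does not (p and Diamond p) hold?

3

1: p and Diamond p is T. ✗
4: p and Diamond p is F. ✓
5: p and Diamond p is T. ✗
6: p and Diamond p is F. ✓
7: p and Diamond p is T. ✗
8: p and Diamond p is F. ✓
Satisfying worlds: {4, 6, 8}.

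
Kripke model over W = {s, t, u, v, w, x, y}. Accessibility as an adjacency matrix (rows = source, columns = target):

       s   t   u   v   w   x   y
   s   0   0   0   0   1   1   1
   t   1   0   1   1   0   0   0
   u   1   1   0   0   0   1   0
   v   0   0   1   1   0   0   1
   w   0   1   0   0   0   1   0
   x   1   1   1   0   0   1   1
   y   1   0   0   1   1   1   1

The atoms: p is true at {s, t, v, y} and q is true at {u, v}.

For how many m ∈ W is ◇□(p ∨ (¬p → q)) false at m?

s: successors {w, x, y}; □(p ∨ (¬p → q)) there: w:F, x:F, y:F. ✗
t: successors {s, u, v}; □(p ∨ (¬p → q)) there: s:F, u:F, v:T. ✓
u: successors {s, t, x}; □(p ∨ (¬p → q)) there: s:F, t:T, x:F. ✓
v: successors {u, v, y}; □(p ∨ (¬p → q)) there: u:F, v:T, y:F. ✓
w: successors {t, x}; □(p ∨ (¬p → q)) there: t:T, x:F. ✓
x: successors {s, t, u, x, y}; □(p ∨ (¬p → q)) there: s:F, t:T, u:F, x:F, y:F. ✓
y: successors {s, v, w, x, y}; □(p ∨ (¬p → q)) there: s:F, v:T, w:F, x:F, y:F. ✓
Satisfying worlds: {t, u, v, w, x, y}.
So ◇□(p ∨ (¬p → q)) fails at the other 1 world.

1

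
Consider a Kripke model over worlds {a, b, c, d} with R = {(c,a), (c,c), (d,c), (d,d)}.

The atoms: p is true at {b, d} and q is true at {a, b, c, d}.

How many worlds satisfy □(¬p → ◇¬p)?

3

a: no successors, so □(¬p → ◇¬p) holds vacuously. ✓
b: no successors, so □(¬p → ◇¬p) holds vacuously. ✓
c: successors {a, c}; ¬p → ◇¬p there: a:F, c:T. ✗
d: successors {c, d}; ¬p → ◇¬p there: c:T, d:T. ✓
Satisfying worlds: {a, b, d}.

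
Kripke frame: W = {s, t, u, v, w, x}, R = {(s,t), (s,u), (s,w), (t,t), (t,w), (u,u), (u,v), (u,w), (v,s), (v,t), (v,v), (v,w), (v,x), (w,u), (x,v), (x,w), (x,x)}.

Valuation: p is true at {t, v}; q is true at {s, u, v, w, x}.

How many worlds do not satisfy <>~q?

3

s: successors {t, u, w}; ~q there: t:T, u:F, w:F. ✓
t: successors {t, w}; ~q there: t:T, w:F. ✓
u: successors {u, v, w}; ~q there: u:F, v:F, w:F. ✗
v: successors {s, t, v, w, x}; ~q there: s:F, t:T, v:F, w:F, x:F. ✓
w: successors {u}; ~q there: u:F. ✗
x: successors {v, w, x}; ~q there: v:F, w:F, x:F. ✗
Satisfying worlds: {s, t, v}.
So <>~q fails at the other 3 worlds.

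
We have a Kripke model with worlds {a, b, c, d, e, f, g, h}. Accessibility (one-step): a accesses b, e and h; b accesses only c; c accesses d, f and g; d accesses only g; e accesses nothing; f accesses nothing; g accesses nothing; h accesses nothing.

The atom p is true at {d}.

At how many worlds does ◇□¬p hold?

a: successors {b, e, h}; □¬p there: b:T, e:T, h:T. ✓
b: successors {c}; □¬p there: c:F. ✗
c: successors {d, f, g}; □¬p there: d:T, f:T, g:T. ✓
d: successors {g}; □¬p there: g:T. ✓
e: no successors, so ◇□¬p fails. ✗
f: no successors, so ◇□¬p fails. ✗
g: no successors, so ◇□¬p fails. ✗
h: no successors, so ◇□¬p fails. ✗
Satisfying worlds: {a, c, d}.

3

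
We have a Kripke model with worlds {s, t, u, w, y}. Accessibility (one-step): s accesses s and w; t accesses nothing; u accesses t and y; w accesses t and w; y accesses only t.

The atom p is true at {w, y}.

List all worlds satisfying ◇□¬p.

{u, w, y}

s: successors {s, w}; □¬p there: s:F, w:F. ✗
t: no successors, so ◇□¬p fails. ✗
u: successors {t, y}; □¬p there: t:T, y:T. ✓
w: successors {t, w}; □¬p there: t:T, w:F. ✓
y: successors {t}; □¬p there: t:T. ✓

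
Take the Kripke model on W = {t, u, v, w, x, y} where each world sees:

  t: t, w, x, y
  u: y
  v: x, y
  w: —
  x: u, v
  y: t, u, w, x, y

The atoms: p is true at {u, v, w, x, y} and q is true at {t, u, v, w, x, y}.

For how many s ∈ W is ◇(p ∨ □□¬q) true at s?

t: successors {t, w, x, y}; p ∨ □□¬q there: t:F, w:T, x:T, y:T. ✓
u: successors {y}; p ∨ □□¬q there: y:T. ✓
v: successors {x, y}; p ∨ □□¬q there: x:T, y:T. ✓
w: no successors, so ◇(p ∨ □□¬q) fails. ✗
x: successors {u, v}; p ∨ □□¬q there: u:T, v:T. ✓
y: successors {t, u, w, x, y}; p ∨ □□¬q there: t:F, u:T, w:T, x:T, y:T. ✓
Satisfying worlds: {t, u, v, x, y}.

5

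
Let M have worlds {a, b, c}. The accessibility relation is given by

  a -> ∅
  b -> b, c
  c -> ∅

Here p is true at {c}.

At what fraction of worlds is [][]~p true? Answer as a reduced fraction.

2/3

a: no successors, so [][]~p holds vacuously. ✓
b: successors {b, c}; []~p there: b:F, c:T. ✗
c: no successors, so [][]~p holds vacuously. ✓
That's 2 of 3 worlds, so 2/3.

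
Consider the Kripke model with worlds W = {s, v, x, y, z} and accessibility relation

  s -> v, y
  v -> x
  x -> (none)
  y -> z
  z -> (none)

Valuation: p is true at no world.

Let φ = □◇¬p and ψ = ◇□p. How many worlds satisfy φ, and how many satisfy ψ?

3 and 2

For □◇¬p:
s: successors {v, y}; ◇¬p there: v:T, y:T. ✓
v: successors {x}; ◇¬p there: x:F. ✗
x: no successors, so □◇¬p holds vacuously. ✓
y: successors {z}; ◇¬p there: z:F. ✗
z: no successors, so □◇¬p holds vacuously. ✓
— 3 worlds.
For ◇□p:
s: successors {v, y}; □p there: v:F, y:F. ✗
v: successors {x}; □p there: x:T. ✓
x: no successors, so ◇□p fails. ✗
y: successors {z}; □p there: z:T. ✓
z: no successors, so ◇□p fails. ✗
— 2 worlds.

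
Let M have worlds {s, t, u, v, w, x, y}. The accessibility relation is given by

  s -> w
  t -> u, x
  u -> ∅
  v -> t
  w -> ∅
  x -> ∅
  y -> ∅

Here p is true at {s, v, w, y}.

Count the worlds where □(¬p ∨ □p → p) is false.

s: successors {w}; ¬p ∨ □p → p there: w:T. ✓
t: successors {u, x}; ¬p ∨ □p → p there: u:F, x:F. ✗
u: no successors, so □(¬p ∨ □p → p) holds vacuously. ✓
v: successors {t}; ¬p ∨ □p → p there: t:F. ✗
w: no successors, so □(¬p ∨ □p → p) holds vacuously. ✓
x: no successors, so □(¬p ∨ □p → p) holds vacuously. ✓
y: no successors, so □(¬p ∨ □p → p) holds vacuously. ✓
Satisfying worlds: {s, u, w, x, y}.
So □(¬p ∨ □p → p) fails at the other 2 worlds.

2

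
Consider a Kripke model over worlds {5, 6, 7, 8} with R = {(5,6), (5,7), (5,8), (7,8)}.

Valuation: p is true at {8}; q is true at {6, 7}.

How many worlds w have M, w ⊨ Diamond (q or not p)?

5: successors {6, 7, 8}; q or not p there: 6:T, 7:T, 8:F. ✓
6: no successors, so Diamond (q or not p) fails. ✗
7: successors {8}; q or not p there: 8:F. ✗
8: no successors, so Diamond (q or not p) fails. ✗
Satisfying worlds: {5}.

1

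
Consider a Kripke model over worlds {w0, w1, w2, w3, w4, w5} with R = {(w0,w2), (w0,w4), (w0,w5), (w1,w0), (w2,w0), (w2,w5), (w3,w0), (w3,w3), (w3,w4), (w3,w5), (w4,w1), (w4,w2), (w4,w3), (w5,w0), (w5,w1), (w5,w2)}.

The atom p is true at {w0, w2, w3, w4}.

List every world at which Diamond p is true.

{w0, w1, w2, w3, w4, w5}

w0: successors {w2, w4, w5}; p there: w2:T, w4:T, w5:F. ✓
w1: successors {w0}; p there: w0:T. ✓
w2: successors {w0, w5}; p there: w0:T, w5:F. ✓
w3: successors {w0, w3, w4, w5}; p there: w0:T, w3:T, w4:T, w5:F. ✓
w4: successors {w1, w2, w3}; p there: w1:F, w2:T, w3:T. ✓
w5: successors {w0, w1, w2}; p there: w0:T, w1:F, w2:T. ✓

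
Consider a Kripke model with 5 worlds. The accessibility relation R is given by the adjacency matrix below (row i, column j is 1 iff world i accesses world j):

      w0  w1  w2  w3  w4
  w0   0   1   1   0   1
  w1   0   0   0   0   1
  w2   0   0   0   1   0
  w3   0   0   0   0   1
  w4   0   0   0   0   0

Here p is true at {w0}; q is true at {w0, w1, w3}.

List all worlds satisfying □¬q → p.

{w0, w2}

w0: □¬q is F, p is T. ✓
w1: □¬q is T, p is F. ✗
w2: □¬q is F, p is F. ✓
w3: □¬q is T, p is F. ✗
w4: □¬q is T, p is F. ✗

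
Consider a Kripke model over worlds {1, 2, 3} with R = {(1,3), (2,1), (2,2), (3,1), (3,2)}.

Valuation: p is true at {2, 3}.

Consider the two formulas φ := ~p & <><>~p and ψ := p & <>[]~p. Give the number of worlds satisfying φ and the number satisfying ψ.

For ~p & <><>~p:
1: ~p is T, <><>~p is T. ✓
2: ~p is F, <><>~p is T. ✗
3: ~p is F, <><>~p is T. ✗
— 1 world.
For p & <>[]~p:
1: p is F, <>[]~p is F. ✗
2: p is T, <>[]~p is F. ✗
3: p is T, <>[]~p is F. ✗
— 0 worlds.

1 and 0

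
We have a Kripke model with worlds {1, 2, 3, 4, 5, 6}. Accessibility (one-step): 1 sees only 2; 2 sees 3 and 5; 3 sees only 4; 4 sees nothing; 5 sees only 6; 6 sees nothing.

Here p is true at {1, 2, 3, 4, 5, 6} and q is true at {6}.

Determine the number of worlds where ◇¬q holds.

1: successors {2}; ¬q there: 2:T. ✓
2: successors {3, 5}; ¬q there: 3:T, 5:T. ✓
3: successors {4}; ¬q there: 4:T. ✓
4: no successors, so ◇¬q fails. ✗
5: successors {6}; ¬q there: 6:F. ✗
6: no successors, so ◇¬q fails. ✗
Satisfying worlds: {1, 2, 3}.

3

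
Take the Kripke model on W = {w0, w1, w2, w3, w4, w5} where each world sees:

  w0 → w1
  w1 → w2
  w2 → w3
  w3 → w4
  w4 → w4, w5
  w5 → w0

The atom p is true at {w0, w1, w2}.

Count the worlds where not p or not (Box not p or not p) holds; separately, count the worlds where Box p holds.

For not p or not (Box not p or not p):
w0: not p is F, not (Box not p or not p) is T. ✓
w1: not p is F, not (Box not p or not p) is T. ✓
w2: not p is F, not (Box not p or not p) is F. ✗
w3: not p is T, not (Box not p or not p) is F. ✓
w4: not p is T, not (Box not p or not p) is F. ✓
w5: not p is T, not (Box not p or not p) is F. ✓
— 5 worlds.
For Box p:
w0: successors {w1}; p there: w1:T. ✓
w1: successors {w2}; p there: w2:T. ✓
w2: successors {w3}; p there: w3:F. ✗
w3: successors {w4}; p there: w4:F. ✗
w4: successors {w4, w5}; p there: w4:F, w5:F. ✗
w5: successors {w0}; p there: w0:T. ✓
— 3 worlds.

5 and 3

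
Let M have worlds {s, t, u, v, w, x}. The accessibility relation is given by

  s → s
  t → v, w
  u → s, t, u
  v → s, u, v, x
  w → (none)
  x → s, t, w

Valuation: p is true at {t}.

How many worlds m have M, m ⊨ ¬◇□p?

4

s: ◇□p is F. ✓
t: ◇□p is T. ✗
u: ◇□p is F. ✓
v: ◇□p is F. ✓
w: ◇□p is F. ✓
x: ◇□p is T. ✗
Satisfying worlds: {s, u, v, w}.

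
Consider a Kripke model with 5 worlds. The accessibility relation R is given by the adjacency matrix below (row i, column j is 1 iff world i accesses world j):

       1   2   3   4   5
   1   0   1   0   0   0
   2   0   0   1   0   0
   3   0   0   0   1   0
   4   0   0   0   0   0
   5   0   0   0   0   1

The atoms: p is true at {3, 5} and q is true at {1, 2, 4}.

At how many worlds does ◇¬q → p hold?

4

1: ◇¬q is F, p is F. ✓
2: ◇¬q is T, p is F. ✗
3: ◇¬q is F, p is T. ✓
4: ◇¬q is F, p is F. ✓
5: ◇¬q is T, p is T. ✓
Satisfying worlds: {1, 3, 4, 5}.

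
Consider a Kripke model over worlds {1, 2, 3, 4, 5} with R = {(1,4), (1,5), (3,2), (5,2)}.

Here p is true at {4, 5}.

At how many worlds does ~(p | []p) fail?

4

1: p | []p is T. ✗
2: p | []p is T. ✗
3: p | []p is F. ✓
4: p | []p is T. ✗
5: p | []p is T. ✗
Satisfying worlds: {3}.
So ~(p | []p) fails at the other 4 worlds.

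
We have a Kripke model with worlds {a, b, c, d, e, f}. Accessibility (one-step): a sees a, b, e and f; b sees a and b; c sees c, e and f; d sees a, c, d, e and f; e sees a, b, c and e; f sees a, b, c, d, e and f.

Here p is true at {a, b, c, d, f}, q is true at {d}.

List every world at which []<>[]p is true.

a: successors {a, b, e, f}; <>[]p there: a:T, b:T, e:T, f:T. ✓
b: successors {a, b}; <>[]p there: a:T, b:T. ✓
c: successors {c, e, f}; <>[]p there: c:F, e:T, f:T. ✗
d: successors {a, c, d, e, f}; <>[]p there: a:T, c:F, d:F, e:T, f:T. ✗
e: successors {a, b, c, e}; <>[]p there: a:T, b:T, c:F, e:T. ✗
f: successors {a, b, c, d, e, f}; <>[]p there: a:T, b:T, c:F, d:F, e:T, f:T. ✗

{a, b}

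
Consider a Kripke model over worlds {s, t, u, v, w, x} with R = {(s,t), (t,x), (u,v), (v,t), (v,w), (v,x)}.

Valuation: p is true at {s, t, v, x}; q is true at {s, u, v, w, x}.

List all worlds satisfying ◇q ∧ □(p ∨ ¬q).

{t, u}

s: ◇q is F, □(p ∨ ¬q) is T. ✗
t: ◇q is T, □(p ∨ ¬q) is T. ✓
u: ◇q is T, □(p ∨ ¬q) is T. ✓
v: ◇q is T, □(p ∨ ¬q) is F. ✗
w: ◇q is F, □(p ∨ ¬q) is T. ✗
x: ◇q is F, □(p ∨ ¬q) is T. ✗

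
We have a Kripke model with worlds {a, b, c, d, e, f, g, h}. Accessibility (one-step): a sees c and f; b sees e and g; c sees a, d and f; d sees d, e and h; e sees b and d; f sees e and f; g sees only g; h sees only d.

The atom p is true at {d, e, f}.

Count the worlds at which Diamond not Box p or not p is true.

8

a: Diamond not Box p is T, not p is T. ✓
b: Diamond not Box p is T, not p is T. ✓
c: Diamond not Box p is T, not p is T. ✓
d: Diamond not Box p is T, not p is F. ✓
e: Diamond not Box p is T, not p is F. ✓
f: Diamond not Box p is T, not p is F. ✓
g: Diamond not Box p is T, not p is T. ✓
h: Diamond not Box p is T, not p is T. ✓
Satisfying worlds: {a, b, c, d, e, f, g, h}.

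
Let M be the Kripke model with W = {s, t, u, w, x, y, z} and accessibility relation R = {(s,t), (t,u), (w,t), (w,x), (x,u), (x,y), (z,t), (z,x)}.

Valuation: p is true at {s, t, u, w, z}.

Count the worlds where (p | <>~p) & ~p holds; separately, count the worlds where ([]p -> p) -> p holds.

For (p | <>~p) & ~p:
s: p | <>~p is T, ~p is F. ✗
t: p | <>~p is T, ~p is F. ✗
u: p | <>~p is T, ~p is F. ✗
w: p | <>~p is T, ~p is F. ✗
x: p | <>~p is T, ~p is T. ✓
y: p | <>~p is F, ~p is T. ✗
z: p | <>~p is T, ~p is F. ✗
— 1 world.
For ([]p -> p) -> p:
s: []p -> p is T, p is T. ✓
t: []p -> p is T, p is T. ✓
u: []p -> p is T, p is T. ✓
w: []p -> p is T, p is T. ✓
x: []p -> p is T, p is F. ✗
y: []p -> p is F, p is F. ✓
z: []p -> p is T, p is T. ✓
— 6 worlds.

1 and 6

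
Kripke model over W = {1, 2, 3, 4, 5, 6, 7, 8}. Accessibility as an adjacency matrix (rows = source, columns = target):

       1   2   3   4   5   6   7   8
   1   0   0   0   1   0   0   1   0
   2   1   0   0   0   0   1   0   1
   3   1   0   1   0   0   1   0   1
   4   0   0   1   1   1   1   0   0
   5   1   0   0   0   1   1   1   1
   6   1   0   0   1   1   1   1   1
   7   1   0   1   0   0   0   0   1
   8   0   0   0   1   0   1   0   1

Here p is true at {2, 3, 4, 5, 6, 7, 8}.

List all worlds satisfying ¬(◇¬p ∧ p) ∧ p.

{4, 8}

1: ¬(◇¬p ∧ p) is T, p is F. ✗
2: ¬(◇¬p ∧ p) is F, p is T. ✗
3: ¬(◇¬p ∧ p) is F, p is T. ✗
4: ¬(◇¬p ∧ p) is T, p is T. ✓
5: ¬(◇¬p ∧ p) is F, p is T. ✗
6: ¬(◇¬p ∧ p) is F, p is T. ✗
7: ¬(◇¬p ∧ p) is F, p is T. ✗
8: ¬(◇¬p ∧ p) is T, p is T. ✓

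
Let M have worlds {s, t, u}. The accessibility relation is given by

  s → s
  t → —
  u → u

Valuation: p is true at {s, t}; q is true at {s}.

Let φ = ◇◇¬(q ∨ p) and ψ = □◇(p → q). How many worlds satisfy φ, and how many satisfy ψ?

For ◇◇¬(q ∨ p):
s: successors {s}; ◇¬(q ∨ p) there: s:F. ✗
t: no successors, so ◇◇¬(q ∨ p) fails. ✗
u: successors {u}; ◇¬(q ∨ p) there: u:T. ✓
— 1 world.
For □◇(p → q):
s: successors {s}; ◇(p → q) there: s:T. ✓
t: no successors, so □◇(p → q) holds vacuously. ✓
u: successors {u}; ◇(p → q) there: u:T. ✓
— 3 worlds.

1 and 3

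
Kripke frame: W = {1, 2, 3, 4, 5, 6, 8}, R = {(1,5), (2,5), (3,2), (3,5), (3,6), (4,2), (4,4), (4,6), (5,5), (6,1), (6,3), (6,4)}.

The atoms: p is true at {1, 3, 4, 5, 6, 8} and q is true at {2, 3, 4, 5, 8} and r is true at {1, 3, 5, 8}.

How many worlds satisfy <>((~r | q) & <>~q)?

3

1: successors {5}; (~r | q) & <>~q there: 5:F. ✗
2: successors {5}; (~r | q) & <>~q there: 5:F. ✗
3: successors {2, 5, 6}; (~r | q) & <>~q there: 2:F, 5:F, 6:T. ✓
4: successors {2, 4, 6}; (~r | q) & <>~q there: 2:F, 4:T, 6:T. ✓
5: successors {5}; (~r | q) & <>~q there: 5:F. ✗
6: successors {1, 3, 4}; (~r | q) & <>~q there: 1:F, 3:T, 4:T. ✓
8: no successors, so <>((~r | q) & <>~q) fails. ✗
Satisfying worlds: {3, 4, 6}.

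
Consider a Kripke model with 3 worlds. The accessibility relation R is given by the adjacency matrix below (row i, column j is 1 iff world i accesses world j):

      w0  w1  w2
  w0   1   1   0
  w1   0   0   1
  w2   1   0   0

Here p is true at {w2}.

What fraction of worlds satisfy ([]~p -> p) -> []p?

2/3

w0: []~p -> p is F, []p is F. ✓
w1: []~p -> p is T, []p is T. ✓
w2: []~p -> p is T, []p is F. ✗
That's 2 of 3 worlds, so 2/3.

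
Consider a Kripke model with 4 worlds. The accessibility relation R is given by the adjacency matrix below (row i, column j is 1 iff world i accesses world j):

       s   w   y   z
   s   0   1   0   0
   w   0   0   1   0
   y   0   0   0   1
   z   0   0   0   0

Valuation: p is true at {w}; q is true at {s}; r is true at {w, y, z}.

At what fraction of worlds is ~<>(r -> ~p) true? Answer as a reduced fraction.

1/2

s: <>(r -> ~p) is F. ✓
w: <>(r -> ~p) is T. ✗
y: <>(r -> ~p) is T. ✗
z: <>(r -> ~p) is F. ✓
That's 2 of 4 worlds, so 2/4 = 1/2.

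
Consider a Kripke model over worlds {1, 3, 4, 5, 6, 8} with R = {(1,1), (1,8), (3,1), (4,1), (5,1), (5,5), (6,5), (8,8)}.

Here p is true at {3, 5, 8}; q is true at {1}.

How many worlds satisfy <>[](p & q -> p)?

6

1: successors {1, 8}; [](p & q -> p) there: 1:T, 8:T. ✓
3: successors {1}; [](p & q -> p) there: 1:T. ✓
4: successors {1}; [](p & q -> p) there: 1:T. ✓
5: successors {1, 5}; [](p & q -> p) there: 1:T, 5:T. ✓
6: successors {5}; [](p & q -> p) there: 5:T. ✓
8: successors {8}; [](p & q -> p) there: 8:T. ✓
Satisfying worlds: {1, 3, 4, 5, 6, 8}.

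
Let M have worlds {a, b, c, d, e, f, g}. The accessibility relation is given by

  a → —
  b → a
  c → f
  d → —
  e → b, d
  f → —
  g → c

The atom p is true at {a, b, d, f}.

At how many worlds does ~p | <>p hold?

4

a: ~p is F, <>p is F. ✗
b: ~p is F, <>p is T. ✓
c: ~p is T, <>p is T. ✓
d: ~p is F, <>p is F. ✗
e: ~p is T, <>p is T. ✓
f: ~p is F, <>p is F. ✗
g: ~p is T, <>p is F. ✓
Satisfying worlds: {b, c, e, g}.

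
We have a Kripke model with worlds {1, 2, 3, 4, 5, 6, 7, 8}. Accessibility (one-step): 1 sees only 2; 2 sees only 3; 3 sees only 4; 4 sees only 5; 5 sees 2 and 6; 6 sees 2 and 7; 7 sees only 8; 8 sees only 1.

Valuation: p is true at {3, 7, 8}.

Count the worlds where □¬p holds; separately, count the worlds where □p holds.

5 and 2

For □¬p:
1: successors {2}; ¬p there: 2:T. ✓
2: successors {3}; ¬p there: 3:F. ✗
3: successors {4}; ¬p there: 4:T. ✓
4: successors {5}; ¬p there: 5:T. ✓
5: successors {2, 6}; ¬p there: 2:T, 6:T. ✓
6: successors {2, 7}; ¬p there: 2:T, 7:F. ✗
7: successors {8}; ¬p there: 8:F. ✗
8: successors {1}; ¬p there: 1:T. ✓
— 5 worlds.
For □p:
1: successors {2}; p there: 2:F. ✗
2: successors {3}; p there: 3:T. ✓
3: successors {4}; p there: 4:F. ✗
4: successors {5}; p there: 5:F. ✗
5: successors {2, 6}; p there: 2:F, 6:F. ✗
6: successors {2, 7}; p there: 2:F, 7:T. ✗
7: successors {8}; p there: 8:T. ✓
8: successors {1}; p there: 1:F. ✗
— 2 worlds.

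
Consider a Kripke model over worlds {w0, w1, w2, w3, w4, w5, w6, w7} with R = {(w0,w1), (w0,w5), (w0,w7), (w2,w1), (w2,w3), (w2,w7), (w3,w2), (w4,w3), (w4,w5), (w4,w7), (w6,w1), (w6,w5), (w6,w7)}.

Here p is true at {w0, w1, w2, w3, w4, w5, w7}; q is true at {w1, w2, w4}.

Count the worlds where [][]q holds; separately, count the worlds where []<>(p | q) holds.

For [][]q:
w0: successors {w1, w5, w7}; []q there: w1:T, w5:T, w7:T. ✓
w1: no successors, so [][]q holds vacuously. ✓
w2: successors {w1, w3, w7}; []q there: w1:T, w3:T, w7:T. ✓
w3: successors {w2}; []q there: w2:F. ✗
w4: successors {w3, w5, w7}; []q there: w3:T, w5:T, w7:T. ✓
w5: no successors, so [][]q holds vacuously. ✓
w6: successors {w1, w5, w7}; []q there: w1:T, w5:T, w7:T. ✓
w7: no successors, so [][]q holds vacuously. ✓
— 7 worlds.
For []<>(p | q):
w0: successors {w1, w5, w7}; <>(p | q) there: w1:F, w5:F, w7:F. ✗
w1: no successors, so []<>(p | q) holds vacuously. ✓
w2: successors {w1, w3, w7}; <>(p | q) there: w1:F, w3:T, w7:F. ✗
w3: successors {w2}; <>(p | q) there: w2:T. ✓
w4: successors {w3, w5, w7}; <>(p | q) there: w3:T, w5:F, w7:F. ✗
w5: no successors, so []<>(p | q) holds vacuously. ✓
w6: successors {w1, w5, w7}; <>(p | q) there: w1:F, w5:F, w7:F. ✗
w7: no successors, so []<>(p | q) holds vacuously. ✓
— 4 worlds.

7 and 4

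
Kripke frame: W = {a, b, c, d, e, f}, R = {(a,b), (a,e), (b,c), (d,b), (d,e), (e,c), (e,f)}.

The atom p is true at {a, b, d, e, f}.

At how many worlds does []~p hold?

3

a: successors {b, e}; ~p there: b:F, e:F. ✗
b: successors {c}; ~p there: c:T. ✓
c: no successors, so []~p holds vacuously. ✓
d: successors {b, e}; ~p there: b:F, e:F. ✗
e: successors {c, f}; ~p there: c:T, f:F. ✗
f: no successors, so []~p holds vacuously. ✓
Satisfying worlds: {b, c, f}.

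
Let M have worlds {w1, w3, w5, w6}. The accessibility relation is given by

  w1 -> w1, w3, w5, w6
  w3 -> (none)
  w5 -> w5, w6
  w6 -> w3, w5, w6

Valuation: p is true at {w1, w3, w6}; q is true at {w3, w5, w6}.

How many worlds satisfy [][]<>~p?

w1: successors {w1, w3, w5, w6}; []<>~p there: w1:F, w3:T, w5:T, w6:F. ✗
w3: no successors, so [][]<>~p holds vacuously. ✓
w5: successors {w5, w6}; []<>~p there: w5:T, w6:F. ✗
w6: successors {w3, w5, w6}; []<>~p there: w3:T, w5:T, w6:F. ✗
Satisfying worlds: {w3}.

1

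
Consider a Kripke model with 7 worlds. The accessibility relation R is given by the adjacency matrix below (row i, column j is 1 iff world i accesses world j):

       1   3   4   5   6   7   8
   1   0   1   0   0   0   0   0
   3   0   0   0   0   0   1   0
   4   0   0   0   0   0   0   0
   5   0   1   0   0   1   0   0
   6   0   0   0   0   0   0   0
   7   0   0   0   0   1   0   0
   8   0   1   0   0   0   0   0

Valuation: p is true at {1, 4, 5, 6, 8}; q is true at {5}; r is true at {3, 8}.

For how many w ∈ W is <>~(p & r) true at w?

1: successors {3}; ~(p & r) there: 3:T. ✓
3: successors {7}; ~(p & r) there: 7:T. ✓
4: no successors, so <>~(p & r) fails. ✗
5: successors {3, 6}; ~(p & r) there: 3:T, 6:T. ✓
6: no successors, so <>~(p & r) fails. ✗
7: successors {6}; ~(p & r) there: 6:T. ✓
8: successors {3}; ~(p & r) there: 3:T. ✓
Satisfying worlds: {1, 3, 5, 7, 8}.

5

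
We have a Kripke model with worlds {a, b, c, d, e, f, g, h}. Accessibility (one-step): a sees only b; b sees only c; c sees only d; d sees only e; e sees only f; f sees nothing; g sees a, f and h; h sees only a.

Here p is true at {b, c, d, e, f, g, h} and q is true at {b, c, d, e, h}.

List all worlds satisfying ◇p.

a: successors {b}; p there: b:T. ✓
b: successors {c}; p there: c:T. ✓
c: successors {d}; p there: d:T. ✓
d: successors {e}; p there: e:T. ✓
e: successors {f}; p there: f:T. ✓
f: no successors, so ◇p fails. ✗
g: successors {a, f, h}; p there: a:F, f:T, h:T. ✓
h: successors {a}; p there: a:F. ✗

{a, b, c, d, e, g}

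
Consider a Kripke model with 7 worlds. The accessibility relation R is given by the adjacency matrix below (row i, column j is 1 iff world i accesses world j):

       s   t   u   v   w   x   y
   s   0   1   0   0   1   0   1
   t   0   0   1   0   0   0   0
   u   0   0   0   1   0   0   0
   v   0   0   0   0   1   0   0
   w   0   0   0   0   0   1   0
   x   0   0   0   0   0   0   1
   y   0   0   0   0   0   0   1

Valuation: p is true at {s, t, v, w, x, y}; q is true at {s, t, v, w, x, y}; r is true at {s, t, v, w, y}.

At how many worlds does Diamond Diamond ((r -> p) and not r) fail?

s: successors {t, w, y}; Diamond ((r -> p) and not r) there: t:T, w:T, y:F. ✓
t: successors {u}; Diamond ((r -> p) and not r) there: u:F. ✗
u: successors {v}; Diamond ((r -> p) and not r) there: v:F. ✗
v: successors {w}; Diamond ((r -> p) and not r) there: w:T. ✓
w: successors {x}; Diamond ((r -> p) and not r) there: x:F. ✗
x: successors {y}; Diamond ((r -> p) and not r) there: y:F. ✗
y: successors {y}; Diamond ((r -> p) and not r) there: y:F. ✗
Satisfying worlds: {s, v}.
So Diamond Diamond ((r -> p) and not r) fails at the other 5 worlds.

5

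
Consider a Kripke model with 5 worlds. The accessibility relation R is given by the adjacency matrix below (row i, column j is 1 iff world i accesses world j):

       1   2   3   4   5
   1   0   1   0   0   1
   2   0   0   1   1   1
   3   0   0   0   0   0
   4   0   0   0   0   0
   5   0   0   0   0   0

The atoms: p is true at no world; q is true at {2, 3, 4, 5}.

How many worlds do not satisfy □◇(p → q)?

1: successors {2, 5}; ◇(p → q) there: 2:T, 5:F. ✗
2: successors {3, 4, 5}; ◇(p → q) there: 3:F, 4:F, 5:F. ✗
3: no successors, so □◇(p → q) holds vacuously. ✓
4: no successors, so □◇(p → q) holds vacuously. ✓
5: no successors, so □◇(p → q) holds vacuously. ✓
Satisfying worlds: {3, 4, 5}.
So □◇(p → q) fails at the other 2 worlds.

2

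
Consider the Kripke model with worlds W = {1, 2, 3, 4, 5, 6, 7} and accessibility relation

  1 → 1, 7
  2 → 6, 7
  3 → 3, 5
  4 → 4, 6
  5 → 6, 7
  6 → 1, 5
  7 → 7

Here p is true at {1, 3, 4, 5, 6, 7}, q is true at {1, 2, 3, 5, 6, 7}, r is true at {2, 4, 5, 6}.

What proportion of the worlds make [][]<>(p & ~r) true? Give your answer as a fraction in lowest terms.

6/7

1: successors {1, 7}; []<>(p & ~r) there: 1:T, 7:T. ✓
2: successors {6, 7}; []<>(p & ~r) there: 6:T, 7:T. ✓
3: successors {3, 5}; []<>(p & ~r) there: 3:T, 5:T. ✓
4: successors {4, 6}; []<>(p & ~r) there: 4:F, 6:T. ✗
5: successors {6, 7}; []<>(p & ~r) there: 6:T, 7:T. ✓
6: successors {1, 5}; []<>(p & ~r) there: 1:T, 5:T. ✓
7: successors {7}; []<>(p & ~r) there: 7:T. ✓
That's 6 of 7 worlds, so 6/7.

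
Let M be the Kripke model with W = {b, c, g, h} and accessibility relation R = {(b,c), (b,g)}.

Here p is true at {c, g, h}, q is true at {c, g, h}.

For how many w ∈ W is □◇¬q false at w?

b: successors {c, g}; ◇¬q there: c:F, g:F. ✗
c: no successors, so □◇¬q holds vacuously. ✓
g: no successors, so □◇¬q holds vacuously. ✓
h: no successors, so □◇¬q holds vacuously. ✓
Satisfying worlds: {c, g, h}.
So □◇¬q fails at the other 1 world.

1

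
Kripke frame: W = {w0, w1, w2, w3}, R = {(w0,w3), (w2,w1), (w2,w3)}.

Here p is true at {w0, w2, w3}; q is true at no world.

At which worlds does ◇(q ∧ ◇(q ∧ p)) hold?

w0: successors {w3}; q ∧ ◇(q ∧ p) there: w3:F. ✗
w1: no successors, so ◇(q ∧ ◇(q ∧ p)) fails. ✗
w2: successors {w1, w3}; q ∧ ◇(q ∧ p) there: w1:F, w3:F. ✗
w3: no successors, so ◇(q ∧ ◇(q ∧ p)) fails. ✗

∅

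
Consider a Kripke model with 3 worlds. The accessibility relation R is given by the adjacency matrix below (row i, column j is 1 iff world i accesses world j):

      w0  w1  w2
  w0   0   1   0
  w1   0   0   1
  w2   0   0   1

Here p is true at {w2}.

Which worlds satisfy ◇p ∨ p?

{w1, w2}

w0: ◇p is F, p is F. ✗
w1: ◇p is T, p is F. ✓
w2: ◇p is T, p is T. ✓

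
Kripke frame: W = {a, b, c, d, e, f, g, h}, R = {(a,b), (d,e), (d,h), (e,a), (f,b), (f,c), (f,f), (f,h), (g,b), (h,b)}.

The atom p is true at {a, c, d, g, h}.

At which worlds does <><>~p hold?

{d, e, f}

a: successors {b}; <>~p there: b:F. ✗
b: no successors, so <><>~p fails. ✗
c: no successors, so <><>~p fails. ✗
d: successors {e, h}; <>~p there: e:F, h:T. ✓
e: successors {a}; <>~p there: a:T. ✓
f: successors {b, c, f, h}; <>~p there: b:F, c:F, f:T, h:T. ✓
g: successors {b}; <>~p there: b:F. ✗
h: successors {b}; <>~p there: b:F. ✗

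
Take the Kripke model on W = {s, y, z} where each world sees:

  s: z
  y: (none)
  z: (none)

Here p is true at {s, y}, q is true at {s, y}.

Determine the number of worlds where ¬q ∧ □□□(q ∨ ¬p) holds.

s: ¬q is F, □□□(q ∨ ¬p) is T. ✗
y: ¬q is F, □□□(q ∨ ¬p) is T. ✗
z: ¬q is T, □□□(q ∨ ¬p) is T. ✓
Satisfying worlds: {z}.

1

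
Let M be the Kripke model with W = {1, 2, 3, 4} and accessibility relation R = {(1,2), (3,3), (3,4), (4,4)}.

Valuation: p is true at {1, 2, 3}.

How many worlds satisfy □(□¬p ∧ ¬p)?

1: successors {2}; □¬p ∧ ¬p there: 2:F. ✗
2: no successors, so □(□¬p ∧ ¬p) holds vacuously. ✓
3: successors {3, 4}; □¬p ∧ ¬p there: 3:F, 4:T. ✗
4: successors {4}; □¬p ∧ ¬p there: 4:T. ✓
Satisfying worlds: {2, 4}.

2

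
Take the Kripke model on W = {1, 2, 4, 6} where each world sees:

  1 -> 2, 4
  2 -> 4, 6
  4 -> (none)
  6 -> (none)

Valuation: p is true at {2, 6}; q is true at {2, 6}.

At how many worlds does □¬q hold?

2

1: successors {2, 4}; ¬q there: 2:F, 4:T. ✗
2: successors {4, 6}; ¬q there: 4:T, 6:F. ✗
4: no successors, so □¬q holds vacuously. ✓
6: no successors, so □¬q holds vacuously. ✓
Satisfying worlds: {4, 6}.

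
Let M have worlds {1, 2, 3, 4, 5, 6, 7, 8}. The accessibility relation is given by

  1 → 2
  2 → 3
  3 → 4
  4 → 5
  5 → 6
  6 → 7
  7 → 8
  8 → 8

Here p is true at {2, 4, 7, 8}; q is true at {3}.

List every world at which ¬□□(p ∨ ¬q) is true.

1: □□(p ∨ ¬q) is F. ✓
2: □□(p ∨ ¬q) is T. ✗
3: □□(p ∨ ¬q) is T. ✗
4: □□(p ∨ ¬q) is T. ✗
5: □□(p ∨ ¬q) is T. ✗
6: □□(p ∨ ¬q) is T. ✗
7: □□(p ∨ ¬q) is T. ✗
8: □□(p ∨ ¬q) is T. ✗

{1}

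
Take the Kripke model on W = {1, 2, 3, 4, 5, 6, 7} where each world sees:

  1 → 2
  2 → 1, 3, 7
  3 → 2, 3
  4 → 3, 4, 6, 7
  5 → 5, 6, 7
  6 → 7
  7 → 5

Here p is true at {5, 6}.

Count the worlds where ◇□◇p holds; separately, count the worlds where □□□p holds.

For ◇□◇p:
1: successors {2}; □◇p there: 2:F. ✗
2: successors {1, 3, 7}; □◇p there: 1:F, 3:F, 7:T. ✓
3: successors {2, 3}; □◇p there: 2:F, 3:F. ✗
4: successors {3, 4, 6, 7}; □◇p there: 3:F, 4:F, 6:T, 7:T. ✓
5: successors {5, 6, 7}; □◇p there: 5:F, 6:T, 7:T. ✓
6: successors {7}; □◇p there: 7:T. ✓
7: successors {5}; □◇p there: 5:F. ✗
— 4 worlds.
For □□□p:
1: successors {2}; □□p there: 2:F. ✗
2: successors {1, 3, 7}; □□p there: 1:F, 3:F, 7:F. ✗
3: successors {2, 3}; □□p there: 2:F, 3:F. ✗
4: successors {3, 4, 6, 7}; □□p there: 3:F, 4:F, 6:T, 7:F. ✗
5: successors {5, 6, 7}; □□p there: 5:F, 6:T, 7:F. ✗
6: successors {7}; □□p there: 7:F. ✗
7: successors {5}; □□p there: 5:F. ✗
— 0 worlds.

4 and 0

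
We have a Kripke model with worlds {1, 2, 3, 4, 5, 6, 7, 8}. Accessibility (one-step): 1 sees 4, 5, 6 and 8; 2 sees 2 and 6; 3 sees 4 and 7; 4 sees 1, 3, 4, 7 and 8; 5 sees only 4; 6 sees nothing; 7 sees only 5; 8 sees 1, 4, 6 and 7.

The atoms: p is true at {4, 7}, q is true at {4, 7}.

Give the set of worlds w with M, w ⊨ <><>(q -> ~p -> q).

{1, 2, 3, 4, 5, 7, 8}

1: successors {4, 5, 6, 8}; <>(q -> ~p -> q) there: 4:T, 5:T, 6:F, 8:T. ✓
2: successors {2, 6}; <>(q -> ~p -> q) there: 2:T, 6:F. ✓
3: successors {4, 7}; <>(q -> ~p -> q) there: 4:T, 7:T. ✓
4: successors {1, 3, 4, 7, 8}; <>(q -> ~p -> q) there: 1:T, 3:T, 4:T, 7:T, 8:T. ✓
5: successors {4}; <>(q -> ~p -> q) there: 4:T. ✓
6: no successors, so <><>(q -> ~p -> q) fails. ✗
7: successors {5}; <>(q -> ~p -> q) there: 5:T. ✓
8: successors {1, 4, 6, 7}; <>(q -> ~p -> q) there: 1:T, 4:T, 6:F, 7:T. ✓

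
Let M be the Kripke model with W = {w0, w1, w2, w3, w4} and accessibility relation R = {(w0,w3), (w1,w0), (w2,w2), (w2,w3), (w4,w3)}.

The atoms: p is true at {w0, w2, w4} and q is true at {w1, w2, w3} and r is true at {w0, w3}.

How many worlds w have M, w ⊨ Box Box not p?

w0: successors {w3}; Box not p there: w3:T. ✓
w1: successors {w0}; Box not p there: w0:T. ✓
w2: successors {w2, w3}; Box not p there: w2:F, w3:T. ✗
w3: no successors, so Box Box not p holds vacuously. ✓
w4: successors {w3}; Box not p there: w3:T. ✓
Satisfying worlds: {w0, w1, w3, w4}.

4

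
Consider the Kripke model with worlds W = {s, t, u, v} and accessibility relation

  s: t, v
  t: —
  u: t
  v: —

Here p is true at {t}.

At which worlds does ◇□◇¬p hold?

{s, u}

s: successors {t, v}; □◇¬p there: t:T, v:T. ✓
t: no successors, so ◇□◇¬p fails. ✗
u: successors {t}; □◇¬p there: t:T. ✓
v: no successors, so ◇□◇¬p fails. ✗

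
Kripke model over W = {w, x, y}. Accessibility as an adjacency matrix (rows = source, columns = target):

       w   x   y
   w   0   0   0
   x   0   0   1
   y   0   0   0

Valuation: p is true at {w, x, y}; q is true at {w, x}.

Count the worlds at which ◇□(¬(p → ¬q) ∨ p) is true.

1

w: no successors, so ◇□(¬(p → ¬q) ∨ p) fails. ✗
x: successors {y}; □(¬(p → ¬q) ∨ p) there: y:T. ✓
y: no successors, so ◇□(¬(p → ¬q) ∨ p) fails. ✗
Satisfying worlds: {x}.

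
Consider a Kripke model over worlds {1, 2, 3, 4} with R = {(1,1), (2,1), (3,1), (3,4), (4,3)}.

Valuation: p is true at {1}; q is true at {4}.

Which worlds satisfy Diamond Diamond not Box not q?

1: successors {1}; Diamond not Box not q there: 1:F. ✗
2: successors {1}; Diamond not Box not q there: 1:F. ✗
3: successors {1, 4}; Diamond not Box not q there: 1:F, 4:T. ✓
4: successors {3}; Diamond not Box not q there: 3:F. ✗

{3}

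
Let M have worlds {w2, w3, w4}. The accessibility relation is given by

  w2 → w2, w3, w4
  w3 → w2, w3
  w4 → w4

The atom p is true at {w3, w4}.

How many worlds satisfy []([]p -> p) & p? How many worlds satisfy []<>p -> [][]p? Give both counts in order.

2 and 1

For []([]p -> p) & p:
w2: []([]p -> p) is T, p is F. ✗
w3: []([]p -> p) is T, p is T. ✓
w4: []([]p -> p) is T, p is T. ✓
— 2 worlds.
For []<>p -> [][]p:
w2: []<>p is T, [][]p is F. ✗
w3: []<>p is T, [][]p is F. ✗
w4: []<>p is T, [][]p is T. ✓
— 1 world.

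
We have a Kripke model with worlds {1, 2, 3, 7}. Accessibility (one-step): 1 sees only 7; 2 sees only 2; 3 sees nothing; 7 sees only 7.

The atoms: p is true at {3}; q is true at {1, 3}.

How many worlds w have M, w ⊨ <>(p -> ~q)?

1: successors {7}; p -> ~q there: 7:T. ✓
2: successors {2}; p -> ~q there: 2:T. ✓
3: no successors, so <>(p -> ~q) fails. ✗
7: successors {7}; p -> ~q there: 7:T. ✓
Satisfying worlds: {1, 2, 7}.

3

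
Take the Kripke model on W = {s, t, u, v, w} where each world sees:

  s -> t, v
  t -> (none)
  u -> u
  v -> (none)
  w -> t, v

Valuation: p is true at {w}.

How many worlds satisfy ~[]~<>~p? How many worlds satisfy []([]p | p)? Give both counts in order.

1 and 4

For ~[]~<>~p:
s: []~<>~p is T. ✗
t: []~<>~p is T. ✗
u: []~<>~p is F. ✓
v: []~<>~p is T. ✗
w: []~<>~p is T. ✗
— 1 world.
For []([]p | p):
s: successors {t, v}; []p | p there: t:T, v:T. ✓
t: no successors, so []([]p | p) holds vacuously. ✓
u: successors {u}; []p | p there: u:F. ✗
v: no successors, so []([]p | p) holds vacuously. ✓
w: successors {t, v}; []p | p there: t:T, v:T. ✓
— 4 worlds.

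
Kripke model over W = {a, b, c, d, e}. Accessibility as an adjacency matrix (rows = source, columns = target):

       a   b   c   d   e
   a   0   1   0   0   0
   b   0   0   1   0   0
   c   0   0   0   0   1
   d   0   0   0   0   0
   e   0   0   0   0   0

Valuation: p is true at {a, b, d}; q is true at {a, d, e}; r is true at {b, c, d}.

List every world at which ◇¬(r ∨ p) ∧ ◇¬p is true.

{c}

a: ◇¬(r ∨ p) is F, ◇¬p is F. ✗
b: ◇¬(r ∨ p) is F, ◇¬p is T. ✗
c: ◇¬(r ∨ p) is T, ◇¬p is T. ✓
d: ◇¬(r ∨ p) is F, ◇¬p is F. ✗
e: ◇¬(r ∨ p) is F, ◇¬p is F. ✗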